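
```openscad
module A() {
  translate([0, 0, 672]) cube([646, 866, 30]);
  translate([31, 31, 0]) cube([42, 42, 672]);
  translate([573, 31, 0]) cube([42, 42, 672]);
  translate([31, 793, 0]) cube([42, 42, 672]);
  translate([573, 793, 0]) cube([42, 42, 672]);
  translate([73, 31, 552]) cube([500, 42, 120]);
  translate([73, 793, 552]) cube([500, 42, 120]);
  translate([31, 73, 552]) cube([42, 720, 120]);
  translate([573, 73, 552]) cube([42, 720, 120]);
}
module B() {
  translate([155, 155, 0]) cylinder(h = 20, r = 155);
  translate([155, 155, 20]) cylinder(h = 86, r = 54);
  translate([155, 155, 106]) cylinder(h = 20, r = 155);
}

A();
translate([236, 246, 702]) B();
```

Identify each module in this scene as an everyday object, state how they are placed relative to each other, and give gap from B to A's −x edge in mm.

A is a table. B is a spool. The spool is on top of the table. The gap from the spool to the table's −x edge is 236 mm.

The spool's min-x is at 236; the table's min-x is 0; gap = 236 mm.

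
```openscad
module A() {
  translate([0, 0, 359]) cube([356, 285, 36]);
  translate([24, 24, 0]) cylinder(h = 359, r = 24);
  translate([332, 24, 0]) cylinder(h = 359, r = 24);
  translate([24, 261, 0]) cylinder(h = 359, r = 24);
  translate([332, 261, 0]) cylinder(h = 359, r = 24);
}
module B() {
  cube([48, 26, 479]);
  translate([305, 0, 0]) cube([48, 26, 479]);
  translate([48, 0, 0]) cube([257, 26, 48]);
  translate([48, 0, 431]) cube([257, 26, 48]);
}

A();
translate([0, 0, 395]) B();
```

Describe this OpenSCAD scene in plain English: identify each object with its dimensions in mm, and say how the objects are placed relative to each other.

A is a four-legged stool. The seat is a 356×285×36 mm slab whose top surface is at z = 395 mm; four round legs, each 48 mm in diameter, run from the floor (z = 0) to the underside of the seat, each leg's axis is inset half a diameter from the nearest pair of seat edges (so the leg's bounding box is flush with the corner).

B is a picture frame with a 257×383 mm rectangular opening (x by z) and a uniform 48 mm border on every side. Frame depth is 26 mm along y. It is built from two vertical stiles running the full outside height and two horizontal rails spanning the gap between the stiles.

The picture frame is on top of the stool.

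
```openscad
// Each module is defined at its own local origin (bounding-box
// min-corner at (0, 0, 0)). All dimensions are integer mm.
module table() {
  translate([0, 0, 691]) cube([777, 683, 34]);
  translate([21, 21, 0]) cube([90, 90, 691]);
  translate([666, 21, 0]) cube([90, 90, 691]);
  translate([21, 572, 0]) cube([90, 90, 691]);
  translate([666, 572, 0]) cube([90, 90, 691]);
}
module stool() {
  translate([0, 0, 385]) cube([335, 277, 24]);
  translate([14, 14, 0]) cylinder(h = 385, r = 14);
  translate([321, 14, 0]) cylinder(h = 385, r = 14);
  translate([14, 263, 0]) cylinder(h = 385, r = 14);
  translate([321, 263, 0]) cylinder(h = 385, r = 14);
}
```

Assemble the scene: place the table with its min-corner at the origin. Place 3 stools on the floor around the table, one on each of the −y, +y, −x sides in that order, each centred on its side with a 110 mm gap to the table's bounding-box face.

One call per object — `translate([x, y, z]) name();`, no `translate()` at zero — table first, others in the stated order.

table();
translate([221, -387, 0]) stool();
translate([221, 793, 0]) stool();
translate([-445, 203, 0]) stool();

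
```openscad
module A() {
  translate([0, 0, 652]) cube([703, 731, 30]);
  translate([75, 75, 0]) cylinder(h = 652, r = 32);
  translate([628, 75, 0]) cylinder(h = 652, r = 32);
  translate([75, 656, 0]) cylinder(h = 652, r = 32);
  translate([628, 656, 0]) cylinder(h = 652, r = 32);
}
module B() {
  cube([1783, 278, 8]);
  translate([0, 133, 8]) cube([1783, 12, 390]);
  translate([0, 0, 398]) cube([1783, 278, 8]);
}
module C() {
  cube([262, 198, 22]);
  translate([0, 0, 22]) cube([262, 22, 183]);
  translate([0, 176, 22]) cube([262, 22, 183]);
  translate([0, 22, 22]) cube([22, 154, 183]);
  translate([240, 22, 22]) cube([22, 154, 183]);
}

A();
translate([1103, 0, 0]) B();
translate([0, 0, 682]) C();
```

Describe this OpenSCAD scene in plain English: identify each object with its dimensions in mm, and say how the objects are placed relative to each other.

A is a table with a 703×731 mm rectangular top, 30 mm thick, top surface at z = 682 mm, supported by four round legs of 64 mm diameter, each leg's bounding box inset 43 mm from the nearest pair of top edges, running from the floor.

B is an I-beam lying along x, 1783 mm long. Overall section height 406 mm. Two flanges 278 mm wide (y) and 8 mm thick, one on the floor and one at the top; a web 12 mm thick runs between them, centred on the flange width.

C is an open storage box with external size 262×198×205 mm and wall thickness 22 mm (the base is also 22 mm thick). The base covers the whole footprint; the four walls stand on the base, with the y-facing walls full-width and the x-facing walls fitting between their inner faces.

The I-beam is on the floor beside the table on its +x side. The open box is on top of the table.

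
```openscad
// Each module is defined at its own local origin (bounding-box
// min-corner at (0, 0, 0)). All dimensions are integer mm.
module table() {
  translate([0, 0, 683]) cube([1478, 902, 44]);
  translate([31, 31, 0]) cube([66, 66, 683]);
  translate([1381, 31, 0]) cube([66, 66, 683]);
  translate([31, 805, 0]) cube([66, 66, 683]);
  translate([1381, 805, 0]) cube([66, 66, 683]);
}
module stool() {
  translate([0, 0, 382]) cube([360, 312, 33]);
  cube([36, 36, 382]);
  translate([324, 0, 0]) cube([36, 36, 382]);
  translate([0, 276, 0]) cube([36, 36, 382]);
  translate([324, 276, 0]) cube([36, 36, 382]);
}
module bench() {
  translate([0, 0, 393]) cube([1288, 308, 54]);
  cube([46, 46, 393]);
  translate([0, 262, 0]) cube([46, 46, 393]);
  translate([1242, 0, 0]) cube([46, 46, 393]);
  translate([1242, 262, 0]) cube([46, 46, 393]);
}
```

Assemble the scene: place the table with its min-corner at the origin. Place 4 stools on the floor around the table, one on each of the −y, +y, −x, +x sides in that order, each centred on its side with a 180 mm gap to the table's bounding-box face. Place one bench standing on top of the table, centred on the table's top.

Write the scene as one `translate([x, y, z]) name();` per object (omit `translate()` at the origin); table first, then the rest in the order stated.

table();
translate([559, -492, 0]) stool();
translate([559, 1082, 0]) stool();
translate([-540, 295, 0]) stool();
translate([1658, 295, 0]) stool();
translate([95, 297, 727]) bench();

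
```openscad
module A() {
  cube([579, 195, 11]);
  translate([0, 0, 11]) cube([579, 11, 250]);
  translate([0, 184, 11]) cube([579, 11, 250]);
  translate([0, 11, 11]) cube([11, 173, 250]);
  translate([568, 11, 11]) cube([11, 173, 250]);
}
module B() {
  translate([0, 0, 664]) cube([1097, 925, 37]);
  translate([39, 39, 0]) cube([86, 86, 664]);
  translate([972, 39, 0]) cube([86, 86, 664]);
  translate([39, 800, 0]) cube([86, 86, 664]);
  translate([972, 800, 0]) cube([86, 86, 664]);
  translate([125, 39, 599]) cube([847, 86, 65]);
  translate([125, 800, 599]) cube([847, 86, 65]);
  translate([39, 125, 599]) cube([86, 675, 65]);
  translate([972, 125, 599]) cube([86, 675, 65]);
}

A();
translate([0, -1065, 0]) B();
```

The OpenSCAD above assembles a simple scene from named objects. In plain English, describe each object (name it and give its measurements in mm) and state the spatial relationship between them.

A is an open-topped rectangular box: outside dimensions 579×195×261 mm, with a uniform wall and base thickness of 11 mm. The base is a full 579×195 slab on the floor; four walls sit on top of the base. The front and back walls (the −y and +y sides) span the full width; the two side walls fit between them.

B is a table: top 1097 mm (x) × 925 mm (y), 37 mm thick, upper face at z = 701 mm, on four 86×86 mm square legs, each inset 39 mm from the nearest pair of top edges, running from z = 0 to the bottom of the top. Four apron rails, 86 mm thick and 65 mm tall, run between adjacent legs with their top edges flush with the underside of the top and their outer faces flush with the legs' outer faces.

The table is on the floor beside the open box on its −y side.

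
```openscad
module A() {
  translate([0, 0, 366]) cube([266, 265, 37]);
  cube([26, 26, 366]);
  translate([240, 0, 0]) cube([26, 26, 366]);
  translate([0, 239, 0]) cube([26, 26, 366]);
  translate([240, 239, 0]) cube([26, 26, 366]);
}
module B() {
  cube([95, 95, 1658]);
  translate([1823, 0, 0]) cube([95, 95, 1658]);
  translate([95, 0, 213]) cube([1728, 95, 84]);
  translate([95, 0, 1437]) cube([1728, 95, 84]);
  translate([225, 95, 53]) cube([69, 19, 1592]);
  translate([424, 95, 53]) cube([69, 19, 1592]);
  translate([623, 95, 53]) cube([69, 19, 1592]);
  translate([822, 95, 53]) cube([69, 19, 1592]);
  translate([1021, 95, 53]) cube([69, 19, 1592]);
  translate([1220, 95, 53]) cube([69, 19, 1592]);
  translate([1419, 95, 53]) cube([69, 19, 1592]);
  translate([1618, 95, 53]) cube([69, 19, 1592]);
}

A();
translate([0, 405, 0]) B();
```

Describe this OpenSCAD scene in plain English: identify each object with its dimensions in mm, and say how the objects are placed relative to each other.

A is a four-legged stool. The seat is 266×265 mm, 37 mm thick, top at z = 403 mm. It stands on four square legs, each 26×26 mm in cross-section, from z = 0 to the seat underside, each flush with a corner of the seat.

B is a fence section. Two 95×95 mm posts, 1658 mm tall, stand on the floor with a clear span of 1728 mm between their inner faces. Two horizontal rails of 95×84 mm section span the gap between the posts with their undersides at z = 213 mm and z = 1437 mm, flush with the posts' −y face. 8 pickets, each 69 mm wide, 19 mm thick and 1592 mm tall, are fixed to the +y face of the rails with their bottoms at z = 53 mm, evenly spaced across the span with equal gaps (rounded down to the nearest mm) at the −x end and between each pair — any rounding remainder accumulates at the +x end.

The fence section is on the floor beside the stool on its +y side.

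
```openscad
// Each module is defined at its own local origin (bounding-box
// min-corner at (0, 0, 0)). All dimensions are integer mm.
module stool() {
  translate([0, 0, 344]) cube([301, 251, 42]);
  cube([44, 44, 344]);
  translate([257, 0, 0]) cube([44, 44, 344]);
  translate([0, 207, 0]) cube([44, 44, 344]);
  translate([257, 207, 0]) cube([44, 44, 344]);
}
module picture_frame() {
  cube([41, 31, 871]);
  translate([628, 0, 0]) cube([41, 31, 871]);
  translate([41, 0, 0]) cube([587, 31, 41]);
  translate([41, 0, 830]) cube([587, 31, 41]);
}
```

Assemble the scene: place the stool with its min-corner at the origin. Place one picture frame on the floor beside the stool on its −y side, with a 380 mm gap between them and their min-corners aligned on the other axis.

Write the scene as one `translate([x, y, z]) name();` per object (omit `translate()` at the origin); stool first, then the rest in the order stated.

stool();
translate([0, -411, 0]) picture_frame();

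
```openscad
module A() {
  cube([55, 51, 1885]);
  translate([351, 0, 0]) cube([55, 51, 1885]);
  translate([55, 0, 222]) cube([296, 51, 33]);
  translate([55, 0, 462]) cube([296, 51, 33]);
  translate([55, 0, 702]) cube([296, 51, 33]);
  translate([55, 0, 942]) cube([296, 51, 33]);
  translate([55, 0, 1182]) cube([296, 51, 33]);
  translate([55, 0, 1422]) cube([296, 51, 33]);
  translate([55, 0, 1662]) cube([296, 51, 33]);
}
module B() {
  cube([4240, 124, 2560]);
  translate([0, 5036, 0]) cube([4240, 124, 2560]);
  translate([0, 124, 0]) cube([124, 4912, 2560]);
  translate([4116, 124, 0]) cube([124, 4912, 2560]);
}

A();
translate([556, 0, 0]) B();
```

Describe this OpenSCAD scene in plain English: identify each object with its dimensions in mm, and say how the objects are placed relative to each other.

A is a straight ladder. Two 55×51 mm vertical rails, 1885 mm tall, stand 406 mm apart (outside-to-outside) with their front faces coplanar on the −y side. 7 rungs, each 51 mm deep and 33 mm tall, span between the inner faces of the rails, front faces flush with the rails. The lowest rung's underside is at z = 222 mm and rungs are spaced 240 mm apart (underside to underside).

B is a box-shaped house frame (walls only): outside footprint 4240×5160 mm, wall height 2560 mm, wall thickness 124 mm. The two y-facing walls run the full x-width; the two x-facing walls fit between the inner faces of the y-facing walls.

The house frame is on the floor beside the ladder on its +x side.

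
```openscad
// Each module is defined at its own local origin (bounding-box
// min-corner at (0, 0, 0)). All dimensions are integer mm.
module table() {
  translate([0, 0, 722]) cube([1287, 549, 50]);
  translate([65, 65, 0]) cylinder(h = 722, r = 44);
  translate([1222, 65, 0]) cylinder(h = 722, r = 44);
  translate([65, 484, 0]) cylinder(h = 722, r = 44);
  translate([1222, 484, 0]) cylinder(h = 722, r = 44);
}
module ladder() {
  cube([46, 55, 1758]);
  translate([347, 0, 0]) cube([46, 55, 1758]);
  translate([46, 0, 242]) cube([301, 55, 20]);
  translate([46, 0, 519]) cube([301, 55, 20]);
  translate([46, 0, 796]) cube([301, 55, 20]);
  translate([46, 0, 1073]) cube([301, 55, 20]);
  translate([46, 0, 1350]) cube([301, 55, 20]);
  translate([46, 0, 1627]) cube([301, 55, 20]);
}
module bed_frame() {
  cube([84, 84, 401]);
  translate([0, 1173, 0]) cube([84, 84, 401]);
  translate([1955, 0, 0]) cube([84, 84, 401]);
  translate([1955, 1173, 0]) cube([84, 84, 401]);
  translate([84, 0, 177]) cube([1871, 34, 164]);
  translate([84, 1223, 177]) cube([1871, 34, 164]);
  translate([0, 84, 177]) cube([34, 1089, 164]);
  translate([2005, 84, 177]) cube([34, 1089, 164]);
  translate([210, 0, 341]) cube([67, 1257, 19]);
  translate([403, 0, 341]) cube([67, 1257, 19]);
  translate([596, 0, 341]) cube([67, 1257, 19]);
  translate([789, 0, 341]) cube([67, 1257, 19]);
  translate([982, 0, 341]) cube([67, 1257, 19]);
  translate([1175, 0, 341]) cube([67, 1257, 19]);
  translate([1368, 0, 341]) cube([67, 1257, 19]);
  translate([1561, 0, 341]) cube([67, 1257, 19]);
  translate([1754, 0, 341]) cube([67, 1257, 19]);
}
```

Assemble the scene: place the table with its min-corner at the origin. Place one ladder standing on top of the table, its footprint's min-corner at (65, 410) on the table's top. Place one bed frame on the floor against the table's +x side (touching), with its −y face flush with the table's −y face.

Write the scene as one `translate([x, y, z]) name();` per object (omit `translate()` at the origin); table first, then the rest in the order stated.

table();
translate([65, 410, 772]) ladder();
translate([1287, 0, 0]) bed_frame();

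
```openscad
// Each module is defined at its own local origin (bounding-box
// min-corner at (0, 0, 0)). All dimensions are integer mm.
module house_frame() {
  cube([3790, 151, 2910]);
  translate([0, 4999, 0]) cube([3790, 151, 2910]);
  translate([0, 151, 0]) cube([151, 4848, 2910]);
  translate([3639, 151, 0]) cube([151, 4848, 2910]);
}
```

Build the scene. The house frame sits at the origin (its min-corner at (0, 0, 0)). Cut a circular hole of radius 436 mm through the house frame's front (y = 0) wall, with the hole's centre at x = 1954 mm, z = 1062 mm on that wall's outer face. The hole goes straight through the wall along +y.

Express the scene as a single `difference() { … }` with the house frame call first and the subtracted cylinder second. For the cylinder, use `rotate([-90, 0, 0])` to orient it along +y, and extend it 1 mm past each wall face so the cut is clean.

difference() {
  house_frame();
  translate([1954, -1, 1062]) rotate([-90, 0, 0]) cylinder(h = 153, r = 436);
}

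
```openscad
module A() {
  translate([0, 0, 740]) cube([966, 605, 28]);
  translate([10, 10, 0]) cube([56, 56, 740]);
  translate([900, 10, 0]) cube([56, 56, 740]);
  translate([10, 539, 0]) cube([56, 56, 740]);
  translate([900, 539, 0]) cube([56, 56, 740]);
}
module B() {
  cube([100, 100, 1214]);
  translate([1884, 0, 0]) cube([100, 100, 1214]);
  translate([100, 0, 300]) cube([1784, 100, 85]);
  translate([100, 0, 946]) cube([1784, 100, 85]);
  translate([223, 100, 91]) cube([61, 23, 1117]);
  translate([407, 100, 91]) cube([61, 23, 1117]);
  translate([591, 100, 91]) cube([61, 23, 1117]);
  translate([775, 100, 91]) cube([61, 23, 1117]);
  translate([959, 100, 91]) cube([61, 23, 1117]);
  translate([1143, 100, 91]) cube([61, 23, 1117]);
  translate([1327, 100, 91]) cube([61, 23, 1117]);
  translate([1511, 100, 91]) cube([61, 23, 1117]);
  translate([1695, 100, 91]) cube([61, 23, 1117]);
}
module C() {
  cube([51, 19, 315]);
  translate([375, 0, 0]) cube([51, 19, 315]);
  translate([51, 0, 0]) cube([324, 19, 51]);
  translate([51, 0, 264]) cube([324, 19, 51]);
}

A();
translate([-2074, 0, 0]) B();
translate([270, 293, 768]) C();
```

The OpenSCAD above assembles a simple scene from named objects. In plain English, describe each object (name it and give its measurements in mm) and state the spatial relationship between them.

A is a rectangular dining table. The top is 966×605×28 mm with its upper surface at z = 768 mm. It stands on four 56×56 mm square legs, each inset 10 mm from the nearest pair of top edges, running from the floor to the underside of the top.

B is a fence section. Two 100×100 mm posts, 1214 mm tall, stand on the floor with a clear span of 1784 mm between their inner faces. Two horizontal rails of 100×85 mm section span the gap between the posts with their undersides at z = 300 mm and z = 946 mm, flush with the posts' −y face. 9 pickets, each 61 mm wide, 23 mm thick and 1117 mm tall, are fixed to the +y face of the rails with their bottoms at z = 91 mm, evenly spaced across the span with equal gaps (rounded down to the nearest mm) at the −x end and between each pair — any rounding remainder accumulates at the +x end.

C is a rectangular picture frame lying in the x–z plane (depth along y). The opening is 324 mm wide (x) by 213 mm tall (z), surrounded by a border 51 mm wide on all four sides. The frame is 19 mm deep and is made of two full-height vertical stiles with two horizontal rails fitted between them.

The fence section is on the floor beside the table on its −x side. The picture frame is on top of the table, centred.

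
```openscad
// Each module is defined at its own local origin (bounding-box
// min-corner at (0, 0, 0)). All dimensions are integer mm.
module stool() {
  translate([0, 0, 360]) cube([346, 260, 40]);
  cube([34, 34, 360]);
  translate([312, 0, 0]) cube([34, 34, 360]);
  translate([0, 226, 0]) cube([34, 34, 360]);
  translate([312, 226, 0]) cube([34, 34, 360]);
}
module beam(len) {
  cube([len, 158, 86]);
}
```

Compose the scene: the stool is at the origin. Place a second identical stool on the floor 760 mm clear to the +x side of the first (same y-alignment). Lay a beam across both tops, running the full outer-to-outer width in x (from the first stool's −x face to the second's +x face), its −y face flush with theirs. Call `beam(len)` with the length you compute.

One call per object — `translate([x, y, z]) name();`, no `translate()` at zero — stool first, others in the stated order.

stool();
translate([1106, 0, 0]) stool();
translate([0, 0, 400]) beam(1452);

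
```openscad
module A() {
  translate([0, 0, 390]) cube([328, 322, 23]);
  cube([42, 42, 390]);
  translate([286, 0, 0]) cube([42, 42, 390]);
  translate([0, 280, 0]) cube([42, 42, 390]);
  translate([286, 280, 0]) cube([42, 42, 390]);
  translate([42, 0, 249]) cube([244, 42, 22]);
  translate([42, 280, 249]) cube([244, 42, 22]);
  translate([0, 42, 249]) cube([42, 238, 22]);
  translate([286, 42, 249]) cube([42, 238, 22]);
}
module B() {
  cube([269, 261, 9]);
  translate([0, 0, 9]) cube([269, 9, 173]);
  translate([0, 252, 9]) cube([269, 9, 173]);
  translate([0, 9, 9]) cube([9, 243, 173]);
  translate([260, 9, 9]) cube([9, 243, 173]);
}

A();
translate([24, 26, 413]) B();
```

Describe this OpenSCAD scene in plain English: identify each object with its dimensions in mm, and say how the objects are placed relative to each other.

A is a simple wooden stool: a rectangular seat 328 mm (x) by 322 mm (y), 23 mm thick, top face at z = 413 mm, on four square legs, each 42×42 mm in cross-section. The legs rest on z = 0, each flush with a corner of the seat. Four stretchers, 42 mm wide and 22 mm tall, connect adjacent legs with their undersides at z = 249 mm, each running between the inner faces of the legs it joins and aligned with the legs' outer faces on the other axis.

B is an open-topped rectangular box: outside dimensions 269×261×182 mm, with a uniform wall and base thickness of 9 mm. The base is a full 269×261 slab on the floor; four walls sit on top of the base. The front and back walls (the −y and +y sides) span the full width; the two side walls fit between them.

The open box is on top of the stool.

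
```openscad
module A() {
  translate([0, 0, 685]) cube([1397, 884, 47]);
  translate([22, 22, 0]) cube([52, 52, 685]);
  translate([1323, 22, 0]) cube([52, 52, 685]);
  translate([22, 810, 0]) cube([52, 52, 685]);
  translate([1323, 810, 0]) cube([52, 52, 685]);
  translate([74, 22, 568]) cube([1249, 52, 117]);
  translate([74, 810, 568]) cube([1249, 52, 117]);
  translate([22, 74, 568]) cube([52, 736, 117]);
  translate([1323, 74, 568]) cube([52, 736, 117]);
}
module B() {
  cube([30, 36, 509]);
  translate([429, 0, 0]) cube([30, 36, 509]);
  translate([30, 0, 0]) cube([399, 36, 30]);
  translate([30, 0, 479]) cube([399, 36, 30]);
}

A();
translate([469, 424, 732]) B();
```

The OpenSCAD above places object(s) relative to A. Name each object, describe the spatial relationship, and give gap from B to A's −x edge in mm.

The picture frame's min-x is at 469; the table's min-x is 0; gap = 469 mm.

A is a table. B is a picture frame. The picture frame is on top of the table, centred. The gap from the picture frame to the table's −x edge is 469 mm.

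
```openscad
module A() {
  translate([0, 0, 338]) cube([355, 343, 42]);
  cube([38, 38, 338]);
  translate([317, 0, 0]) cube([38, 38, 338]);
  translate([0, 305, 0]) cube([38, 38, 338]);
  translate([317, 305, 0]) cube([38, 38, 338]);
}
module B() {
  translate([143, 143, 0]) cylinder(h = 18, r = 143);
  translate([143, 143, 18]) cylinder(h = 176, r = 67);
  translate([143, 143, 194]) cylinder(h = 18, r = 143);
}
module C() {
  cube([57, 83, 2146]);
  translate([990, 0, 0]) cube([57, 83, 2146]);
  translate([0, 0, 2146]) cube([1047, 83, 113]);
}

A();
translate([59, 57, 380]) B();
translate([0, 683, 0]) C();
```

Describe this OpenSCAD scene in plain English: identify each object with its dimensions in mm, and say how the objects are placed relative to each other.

A is a simple wooden stool: a rectangular seat 355 mm (x) by 343 mm (y), 42 mm thick, top face at z = 380 mm, on four square legs, each 38×38 mm in cross-section. The legs rest on z = 0, each flush with a corner of the seat.

B is a spool: two coaxial disc flanges of radius 143 mm and thickness 18 mm, joined by a core cylinder of radius 67 mm and height 176 mm. The lower flange rests on z = 0 and the three cylinders share a vertical axis.

C is a door frame. The clear opening is 933 mm wide and 2146 mm high. Two 57 mm wide jambs, 83 mm deep, stand either side of the opening from the floor to the top of the opening. A 113 mm thick head sits across the top of both jambs, spanning the full outside width of the frame.

The spool is on top of the stool. The door frame is on the floor beside the stool on its +y side.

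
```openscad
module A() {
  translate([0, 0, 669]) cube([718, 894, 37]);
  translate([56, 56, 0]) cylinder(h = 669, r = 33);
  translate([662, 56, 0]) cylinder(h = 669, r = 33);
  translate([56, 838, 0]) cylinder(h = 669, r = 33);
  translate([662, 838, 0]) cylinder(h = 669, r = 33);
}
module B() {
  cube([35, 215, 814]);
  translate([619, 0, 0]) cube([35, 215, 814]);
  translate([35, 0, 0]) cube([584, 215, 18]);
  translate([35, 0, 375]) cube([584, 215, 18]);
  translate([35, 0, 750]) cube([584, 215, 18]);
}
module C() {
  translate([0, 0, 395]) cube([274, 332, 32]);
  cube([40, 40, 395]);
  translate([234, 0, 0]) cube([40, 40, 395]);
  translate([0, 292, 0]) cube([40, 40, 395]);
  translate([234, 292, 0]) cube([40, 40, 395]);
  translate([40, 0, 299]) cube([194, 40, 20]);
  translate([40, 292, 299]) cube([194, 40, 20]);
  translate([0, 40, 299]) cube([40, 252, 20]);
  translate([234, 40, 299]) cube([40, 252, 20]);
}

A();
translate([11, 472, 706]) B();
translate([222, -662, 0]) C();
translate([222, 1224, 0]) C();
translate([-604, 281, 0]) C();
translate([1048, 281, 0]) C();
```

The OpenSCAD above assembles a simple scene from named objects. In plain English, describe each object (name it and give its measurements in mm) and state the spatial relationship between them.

A is a table: top 718 mm (x) × 894 mm (y), 37 mm thick, upper face at z = 706 mm, on four round legs of 66 mm diameter, each leg's bounding box inset 23 mm from the nearest pair of top edges, running from z = 0 to the bottom of the top.

B is a bookshelf 654 mm wide overall, 215 mm deep and 814 mm tall. The two sides are 35 mm thick vertical panels. 3 horizontal shelves of 18 mm thickness span between the inner faces of the sides; the lowest shelf sits on the floor and shelves are stacked with a clear vertical gap of 357 mm between each pair.

C is a four-legged stool. The seat is a 274×332×32 mm slab whose top surface is at z = 427 mm; four square legs, each 40×40 mm in cross-section, run from the floor (z = 0) to the underside of the seat, each flush with a corner of the seat. Four stretchers, 40 mm wide and 20 mm tall, connect adjacent legs with their undersides at z = 299 mm, each running between the inner faces of the legs it joins and aligned with the legs' outer faces on the other axis.

The bookshelf is on top of the table. Four stools sit around the table at the −y, +y, −x, +x sides.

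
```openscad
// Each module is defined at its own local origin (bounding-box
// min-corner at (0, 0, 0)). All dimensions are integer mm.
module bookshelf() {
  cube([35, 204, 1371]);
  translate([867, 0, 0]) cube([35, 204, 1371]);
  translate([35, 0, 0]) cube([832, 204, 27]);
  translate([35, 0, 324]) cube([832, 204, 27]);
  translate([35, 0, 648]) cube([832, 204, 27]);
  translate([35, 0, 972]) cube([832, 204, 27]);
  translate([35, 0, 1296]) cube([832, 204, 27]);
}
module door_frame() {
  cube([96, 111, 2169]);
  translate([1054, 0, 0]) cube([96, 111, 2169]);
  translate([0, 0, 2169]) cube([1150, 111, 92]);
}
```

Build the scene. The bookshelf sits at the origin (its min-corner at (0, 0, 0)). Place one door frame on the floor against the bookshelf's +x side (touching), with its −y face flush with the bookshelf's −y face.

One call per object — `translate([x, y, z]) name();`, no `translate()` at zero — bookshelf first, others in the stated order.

bookshelf();
translate([902, 0, 0]) door_frame();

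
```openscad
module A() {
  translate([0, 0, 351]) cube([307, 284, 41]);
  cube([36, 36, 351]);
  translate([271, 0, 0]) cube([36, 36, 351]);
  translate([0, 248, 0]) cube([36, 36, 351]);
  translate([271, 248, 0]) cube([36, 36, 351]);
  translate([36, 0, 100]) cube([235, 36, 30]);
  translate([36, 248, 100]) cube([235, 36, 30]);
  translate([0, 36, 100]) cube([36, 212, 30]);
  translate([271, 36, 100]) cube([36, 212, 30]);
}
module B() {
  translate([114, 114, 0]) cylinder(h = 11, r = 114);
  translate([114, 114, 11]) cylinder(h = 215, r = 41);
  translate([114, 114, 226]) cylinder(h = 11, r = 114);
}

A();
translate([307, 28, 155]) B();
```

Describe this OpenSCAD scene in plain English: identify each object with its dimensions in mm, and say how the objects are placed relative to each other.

A is a simple wooden stool: a rectangular seat 307 mm (x) by 284 mm (y), 41 mm thick, top face at z = 392 mm, on four square legs, each 36×36 mm in cross-section. The legs rest on z = 0, each flush with a corner of the seat. Four stretchers, 36 mm wide and 30 mm tall, connect adjacent legs with their undersides at z = 100 mm, each running between the inner faces of the legs it joins and aligned with the legs' outer faces on the other axis.

B is a spool: two coaxial disc flanges of radius 114 mm and thickness 11 mm, joined by a core cylinder of radius 41 mm and height 215 mm. The lower flange rests on z = 0 and the three cylinders share a vertical axis.

The spool is beside the stool with their tops flush at z = 392.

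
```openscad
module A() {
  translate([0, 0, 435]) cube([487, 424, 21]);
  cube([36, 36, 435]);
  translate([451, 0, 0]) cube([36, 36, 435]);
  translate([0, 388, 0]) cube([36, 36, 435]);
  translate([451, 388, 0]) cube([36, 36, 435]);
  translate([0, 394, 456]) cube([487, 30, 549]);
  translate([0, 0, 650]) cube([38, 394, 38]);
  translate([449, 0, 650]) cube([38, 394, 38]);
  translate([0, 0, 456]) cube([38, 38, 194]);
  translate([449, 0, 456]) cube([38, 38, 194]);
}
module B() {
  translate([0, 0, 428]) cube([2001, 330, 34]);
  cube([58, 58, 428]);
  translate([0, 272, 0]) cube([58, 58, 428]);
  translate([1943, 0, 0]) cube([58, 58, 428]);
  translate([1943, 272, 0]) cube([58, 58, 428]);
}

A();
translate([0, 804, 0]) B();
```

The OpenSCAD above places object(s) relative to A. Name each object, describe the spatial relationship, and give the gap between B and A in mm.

The bench's nearest face is 380 mm from the chair's +y face.

A is a chair. B is a bench. The bench is on the floor beside the chair on its +y side. The gap between the bench and the chair is 380 mm.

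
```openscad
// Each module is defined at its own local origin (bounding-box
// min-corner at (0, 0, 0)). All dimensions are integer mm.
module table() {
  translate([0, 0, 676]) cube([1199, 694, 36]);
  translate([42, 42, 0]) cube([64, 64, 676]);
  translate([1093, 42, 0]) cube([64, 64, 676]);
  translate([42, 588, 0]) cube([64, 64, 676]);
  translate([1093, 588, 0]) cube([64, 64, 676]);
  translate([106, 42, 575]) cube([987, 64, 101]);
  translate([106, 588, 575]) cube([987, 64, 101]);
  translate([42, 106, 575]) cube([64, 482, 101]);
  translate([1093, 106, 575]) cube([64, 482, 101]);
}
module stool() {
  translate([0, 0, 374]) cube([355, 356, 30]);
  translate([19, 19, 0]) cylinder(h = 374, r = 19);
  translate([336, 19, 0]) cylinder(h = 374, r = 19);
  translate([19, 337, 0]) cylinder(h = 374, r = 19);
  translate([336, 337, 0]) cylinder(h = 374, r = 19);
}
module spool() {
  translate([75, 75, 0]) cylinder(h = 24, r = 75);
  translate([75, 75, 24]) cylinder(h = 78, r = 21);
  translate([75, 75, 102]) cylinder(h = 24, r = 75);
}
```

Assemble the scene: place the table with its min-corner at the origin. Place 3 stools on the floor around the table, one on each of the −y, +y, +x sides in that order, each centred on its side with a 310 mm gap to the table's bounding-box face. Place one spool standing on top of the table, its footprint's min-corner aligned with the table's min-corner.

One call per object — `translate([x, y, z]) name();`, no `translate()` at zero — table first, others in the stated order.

table();
translate([422, -666, 0]) stool();
translate([422, 1004, 0]) stool();
translate([1509, 169, 0]) stool();
translate([0, 0, 712]) spool();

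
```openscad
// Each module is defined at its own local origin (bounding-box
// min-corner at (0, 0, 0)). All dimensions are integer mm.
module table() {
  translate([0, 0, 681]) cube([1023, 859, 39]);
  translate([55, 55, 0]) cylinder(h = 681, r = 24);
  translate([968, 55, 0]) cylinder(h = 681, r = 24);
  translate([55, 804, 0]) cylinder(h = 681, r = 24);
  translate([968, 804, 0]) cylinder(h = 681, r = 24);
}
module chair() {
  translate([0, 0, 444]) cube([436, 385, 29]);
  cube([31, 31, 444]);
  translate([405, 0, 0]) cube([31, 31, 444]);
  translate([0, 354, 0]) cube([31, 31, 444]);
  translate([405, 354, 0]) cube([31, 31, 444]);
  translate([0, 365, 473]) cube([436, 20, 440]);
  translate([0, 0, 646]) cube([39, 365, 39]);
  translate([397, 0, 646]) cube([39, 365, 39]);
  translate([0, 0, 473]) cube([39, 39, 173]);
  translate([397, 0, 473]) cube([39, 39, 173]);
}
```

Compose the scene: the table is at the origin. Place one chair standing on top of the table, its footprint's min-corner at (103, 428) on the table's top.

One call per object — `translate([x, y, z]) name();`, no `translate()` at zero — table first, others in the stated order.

table();
translate([103, 428, 720]) chair();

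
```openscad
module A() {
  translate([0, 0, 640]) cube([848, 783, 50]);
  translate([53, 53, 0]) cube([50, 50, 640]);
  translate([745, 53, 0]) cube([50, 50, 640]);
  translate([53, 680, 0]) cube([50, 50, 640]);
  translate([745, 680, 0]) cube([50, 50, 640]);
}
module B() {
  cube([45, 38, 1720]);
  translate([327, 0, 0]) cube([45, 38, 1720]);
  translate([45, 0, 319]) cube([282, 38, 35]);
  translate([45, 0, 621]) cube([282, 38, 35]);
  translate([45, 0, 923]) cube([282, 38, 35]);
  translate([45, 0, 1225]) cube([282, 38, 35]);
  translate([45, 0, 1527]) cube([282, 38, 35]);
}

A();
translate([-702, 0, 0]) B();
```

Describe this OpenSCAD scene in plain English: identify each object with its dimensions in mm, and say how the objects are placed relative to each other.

A is a rectangular dining table. The top is 848×783×50 mm with its upper surface at z = 690 mm. It stands on four 50×50 mm square legs, each inset 53 mm from the nearest pair of top edges, running from the floor to the underside of the top.

B is a wooden ladder with two side rails of 45×38 mm section and 1720 mm height, set 372 mm apart overall. Between them run 5 rectangular rungs (38 mm deep, 35 mm thick), front faces flush with the rails' −y face. The bottom of the first rung is 319 mm above the floor and each subsequent rung is 302 mm higher than the one below.

The ladder is on the floor beside the table on its −x side.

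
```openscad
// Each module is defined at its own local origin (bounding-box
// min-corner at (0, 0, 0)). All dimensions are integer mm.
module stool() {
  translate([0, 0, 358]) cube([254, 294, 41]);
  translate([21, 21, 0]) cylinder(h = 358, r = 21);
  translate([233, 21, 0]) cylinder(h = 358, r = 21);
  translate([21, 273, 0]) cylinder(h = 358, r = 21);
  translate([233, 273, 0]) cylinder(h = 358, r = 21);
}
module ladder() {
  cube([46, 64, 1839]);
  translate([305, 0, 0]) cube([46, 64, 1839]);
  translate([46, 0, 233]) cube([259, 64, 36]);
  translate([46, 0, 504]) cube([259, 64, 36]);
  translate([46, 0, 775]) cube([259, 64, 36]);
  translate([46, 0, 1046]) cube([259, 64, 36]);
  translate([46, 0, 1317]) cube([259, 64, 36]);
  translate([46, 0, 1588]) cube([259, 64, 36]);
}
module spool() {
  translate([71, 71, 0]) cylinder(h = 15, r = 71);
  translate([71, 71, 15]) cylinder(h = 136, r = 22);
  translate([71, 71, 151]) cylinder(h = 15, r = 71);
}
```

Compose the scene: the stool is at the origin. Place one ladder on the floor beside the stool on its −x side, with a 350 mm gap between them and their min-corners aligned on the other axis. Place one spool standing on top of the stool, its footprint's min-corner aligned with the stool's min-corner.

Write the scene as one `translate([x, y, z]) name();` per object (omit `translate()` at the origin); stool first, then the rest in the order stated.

stool();
translate([-701, 0, 0]) ladder();
translate([0, 0, 399]) spool();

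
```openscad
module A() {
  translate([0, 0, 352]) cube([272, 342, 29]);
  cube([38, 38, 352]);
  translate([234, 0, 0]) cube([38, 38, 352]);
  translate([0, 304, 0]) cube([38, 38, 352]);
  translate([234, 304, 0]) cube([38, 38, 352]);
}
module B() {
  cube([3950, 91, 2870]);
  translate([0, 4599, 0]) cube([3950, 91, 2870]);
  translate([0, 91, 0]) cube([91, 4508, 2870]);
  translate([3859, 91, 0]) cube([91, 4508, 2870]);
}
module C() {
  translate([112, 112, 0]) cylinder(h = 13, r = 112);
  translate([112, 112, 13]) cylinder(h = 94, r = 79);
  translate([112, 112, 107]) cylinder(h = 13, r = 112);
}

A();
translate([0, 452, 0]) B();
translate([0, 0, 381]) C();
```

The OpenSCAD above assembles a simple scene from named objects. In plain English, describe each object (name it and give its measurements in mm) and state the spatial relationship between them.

A is a four-legged stool. The seat is 272×342 mm, 29 mm thick, top at z = 381 mm. It stands on four square legs, each 38×38 mm in cross-section, from z = 0 to the seat underside, each flush with a corner of the seat.

B is a box-shaped house frame (walls only): outside footprint 3950×4690 mm, wall height 2870 mm, wall thickness 91 mm. The two y-facing walls run the full x-width; the two x-facing walls fit between the inner faces of the y-facing walls.

C is a spool: two coaxial disc flanges of radius 112 mm and thickness 13 mm, joined by a core cylinder of radius 79 mm and height 94 mm. The lower flange rests on z = 0 and the three cylinders share a vertical axis.

The house frame is on the floor beside the stool on its +y side. The spool is on top of the stool.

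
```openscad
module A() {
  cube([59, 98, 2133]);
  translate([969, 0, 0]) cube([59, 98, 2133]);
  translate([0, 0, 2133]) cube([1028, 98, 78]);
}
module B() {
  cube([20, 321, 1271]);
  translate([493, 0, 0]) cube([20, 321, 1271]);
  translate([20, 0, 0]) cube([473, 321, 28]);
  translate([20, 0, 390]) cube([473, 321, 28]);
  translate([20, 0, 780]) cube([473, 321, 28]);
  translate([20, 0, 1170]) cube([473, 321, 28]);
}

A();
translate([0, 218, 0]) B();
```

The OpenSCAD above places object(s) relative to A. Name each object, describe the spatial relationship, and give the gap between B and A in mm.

The bookshelf's nearest face is 120 mm from the door frame's +y face.

A is a door frame. B is a bookshelf. The bookshelf is on the floor beside the door frame on its +y side. The gap between the bookshelf and the door frame is 120 mm.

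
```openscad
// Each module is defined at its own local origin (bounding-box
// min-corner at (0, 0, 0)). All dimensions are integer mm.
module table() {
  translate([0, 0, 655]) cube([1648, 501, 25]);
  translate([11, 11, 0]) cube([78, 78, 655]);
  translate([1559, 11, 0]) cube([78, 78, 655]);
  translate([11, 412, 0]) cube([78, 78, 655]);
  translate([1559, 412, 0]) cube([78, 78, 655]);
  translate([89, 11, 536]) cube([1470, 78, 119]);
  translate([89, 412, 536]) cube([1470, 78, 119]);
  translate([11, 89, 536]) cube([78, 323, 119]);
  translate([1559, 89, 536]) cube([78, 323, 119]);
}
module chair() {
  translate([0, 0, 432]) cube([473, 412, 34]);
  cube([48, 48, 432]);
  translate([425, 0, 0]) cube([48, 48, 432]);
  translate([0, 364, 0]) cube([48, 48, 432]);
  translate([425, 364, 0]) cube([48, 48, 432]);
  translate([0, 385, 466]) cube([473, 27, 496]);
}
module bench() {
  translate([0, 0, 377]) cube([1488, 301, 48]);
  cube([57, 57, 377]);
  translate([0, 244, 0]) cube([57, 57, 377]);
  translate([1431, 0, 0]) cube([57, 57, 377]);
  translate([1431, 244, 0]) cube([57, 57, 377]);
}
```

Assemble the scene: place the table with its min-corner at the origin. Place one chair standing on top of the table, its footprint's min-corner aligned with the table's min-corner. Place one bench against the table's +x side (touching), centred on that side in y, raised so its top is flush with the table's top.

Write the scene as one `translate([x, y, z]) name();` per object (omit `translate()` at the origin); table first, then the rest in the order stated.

table();
translate([0, 0, 680]) chair();
translate([1648, 100, 255]) bench();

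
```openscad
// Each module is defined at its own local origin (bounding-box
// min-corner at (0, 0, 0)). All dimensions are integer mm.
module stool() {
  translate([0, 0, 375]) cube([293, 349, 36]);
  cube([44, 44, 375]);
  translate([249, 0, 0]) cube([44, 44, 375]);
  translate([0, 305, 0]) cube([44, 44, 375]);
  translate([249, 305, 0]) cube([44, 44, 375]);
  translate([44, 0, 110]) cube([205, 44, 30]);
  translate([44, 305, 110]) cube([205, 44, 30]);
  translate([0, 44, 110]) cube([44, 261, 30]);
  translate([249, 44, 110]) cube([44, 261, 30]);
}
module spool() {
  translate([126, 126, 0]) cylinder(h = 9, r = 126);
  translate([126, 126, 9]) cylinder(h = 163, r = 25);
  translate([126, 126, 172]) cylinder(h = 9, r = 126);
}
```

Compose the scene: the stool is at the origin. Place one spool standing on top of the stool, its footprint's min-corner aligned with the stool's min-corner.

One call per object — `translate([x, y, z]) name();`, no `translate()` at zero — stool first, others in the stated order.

stool();
translate([0, 0, 411]) spool();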